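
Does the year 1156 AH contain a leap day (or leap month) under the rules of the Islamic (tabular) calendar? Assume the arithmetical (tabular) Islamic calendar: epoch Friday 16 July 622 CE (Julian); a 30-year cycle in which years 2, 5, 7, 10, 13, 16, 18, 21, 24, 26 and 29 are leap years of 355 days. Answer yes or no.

Year 1156 AH is year 16 of its 30-year cycle; leap positions are 2, 5, 7, 10, 13, 16, 18, 21, 24, 26, 29, so it is a leap year (355 days).

yes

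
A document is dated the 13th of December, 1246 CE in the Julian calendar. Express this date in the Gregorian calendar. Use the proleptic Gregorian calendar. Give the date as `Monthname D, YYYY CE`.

For dates in this range the Gregorian date is 7 days ahead of the Julian.
13 December 1246 Julian + 7 days → 20 December 1246 Gregorian.

December 20, 1246 CE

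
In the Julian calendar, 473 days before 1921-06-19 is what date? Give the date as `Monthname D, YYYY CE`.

Counting 473 days back from JDN 2422873 reaches JDN 2422400, which is March 3, 1920 CE.

March 3, 1920 CE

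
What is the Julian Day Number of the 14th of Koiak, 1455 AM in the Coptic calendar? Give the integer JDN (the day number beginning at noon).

Equivalently 21 December 1738 (Gregorian).
JDN 2451545 is 1 January 2000 CE (Gregorian); the target day is −95339 days from there, so JDN = 2356206.

2356206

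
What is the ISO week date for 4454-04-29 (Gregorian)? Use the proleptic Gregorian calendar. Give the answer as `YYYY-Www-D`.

The weekday is Wednesday (ISO weekday 3).
That Wednesday belongs to ISO week 18 of ISO year 4454.

4454-W18-3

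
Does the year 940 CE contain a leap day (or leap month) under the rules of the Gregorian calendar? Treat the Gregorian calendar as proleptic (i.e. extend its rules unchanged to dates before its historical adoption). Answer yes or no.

940 is divisible by 4 and not by 100, so it is a leap year.

yes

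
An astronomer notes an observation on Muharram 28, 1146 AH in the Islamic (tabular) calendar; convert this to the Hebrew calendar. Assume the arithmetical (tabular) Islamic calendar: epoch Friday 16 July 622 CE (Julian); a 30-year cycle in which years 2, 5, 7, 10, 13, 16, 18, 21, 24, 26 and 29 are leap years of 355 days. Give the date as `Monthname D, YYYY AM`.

Tammuz 28, 5493 AM

Julian Day Number of the source date = 2354217.
Converting JDN 2354217 to the Hebrew calendar gives 28 Tammuz 5493 AM.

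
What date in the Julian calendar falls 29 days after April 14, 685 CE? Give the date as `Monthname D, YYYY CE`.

Counting 29 days forward from JDN 1971358 reaches JDN 1971387, which is May 13, 685 CE.

May 13, 685 CE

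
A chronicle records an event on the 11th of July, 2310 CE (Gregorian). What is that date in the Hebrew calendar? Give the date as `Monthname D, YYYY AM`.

Tammuz 12, 6070 AM

Julian Day Number of the source date = 2564961.
Converting JDN 2564961 to the Hebrew calendar gives 12 Tammuz 6070 AM.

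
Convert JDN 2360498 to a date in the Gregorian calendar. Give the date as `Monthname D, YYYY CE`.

JDN 2451545 is 1 Jan 2000; 2360498 is −91047 days from there.

September 21, 1750 CE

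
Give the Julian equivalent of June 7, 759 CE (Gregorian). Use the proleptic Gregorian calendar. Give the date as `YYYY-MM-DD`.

The Julian–Gregorian offset here is 4 days (Julian trailing).
7 June 759 Gregorian − 4 days → 3 June 759 Julian.

0759-06-03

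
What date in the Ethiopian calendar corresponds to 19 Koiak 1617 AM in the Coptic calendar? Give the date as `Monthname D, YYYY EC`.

Both dates share Julian Day Number 2415382; in the Ethiopian calendar that is 19 Tahsas 1893 EC.

Tahsas 19, 1893 EC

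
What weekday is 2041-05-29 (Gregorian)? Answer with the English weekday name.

Wednesday

2466669 ≡ 2 (mod 7); counting from Monday = 0 gives Wednesday.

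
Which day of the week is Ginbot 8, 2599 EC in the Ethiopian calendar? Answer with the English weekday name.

Thursday

In the Gregorian calendar this is 21 May 2607 (JDN 2673387).
JDN 2673387 mod 7 = 3, and JDN 0 was a Monday, so this is a Thursday.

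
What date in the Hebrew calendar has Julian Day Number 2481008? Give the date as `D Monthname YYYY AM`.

16 Elul 5840 AM

The Gregorian equivalent of JDN 2481008 is 31 August 2080.
In the Hebrew calendar that day is 16 Elul 5840 AM.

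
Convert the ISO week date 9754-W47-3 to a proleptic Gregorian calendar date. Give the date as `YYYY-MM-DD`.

ISO week 1 of 9754 is the week containing the first Thursday of 9754.
Week 47, day 3 (Wednesday) lands on 9754-11-20.

9754-11-20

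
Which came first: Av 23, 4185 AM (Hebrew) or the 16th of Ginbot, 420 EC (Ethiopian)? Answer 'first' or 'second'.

first

Converting both to JDN: 1876495 vs 1877516; the smaller is the first.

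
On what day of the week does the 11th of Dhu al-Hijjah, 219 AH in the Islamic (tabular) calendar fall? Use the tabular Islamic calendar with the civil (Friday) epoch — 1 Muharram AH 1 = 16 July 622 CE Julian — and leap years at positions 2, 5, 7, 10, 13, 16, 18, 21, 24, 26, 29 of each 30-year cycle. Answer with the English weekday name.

Thursday

In the proleptic Gregorian calendar this is 21 December 834 (JDN 2026027).
Since JDN mod 7 = 3 (0 = Monday), the day is Thursday.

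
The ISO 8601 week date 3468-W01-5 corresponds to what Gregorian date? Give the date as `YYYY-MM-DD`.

ISO week 1 of 3468 is the week containing the first Thursday of 3468.
Week 1, day 5 (Friday) lands on 3468-01-03.

3468-01-03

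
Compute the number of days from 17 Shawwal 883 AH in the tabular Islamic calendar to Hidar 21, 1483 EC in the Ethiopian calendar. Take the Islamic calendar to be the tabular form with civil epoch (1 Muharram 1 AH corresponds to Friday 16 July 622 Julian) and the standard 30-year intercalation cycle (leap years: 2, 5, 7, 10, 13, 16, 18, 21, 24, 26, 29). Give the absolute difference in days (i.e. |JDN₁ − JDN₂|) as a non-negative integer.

JDN of the first date = 2261273.
JDN of the second date = 2265601.
|2265601 − 2261273| = 4328.

4328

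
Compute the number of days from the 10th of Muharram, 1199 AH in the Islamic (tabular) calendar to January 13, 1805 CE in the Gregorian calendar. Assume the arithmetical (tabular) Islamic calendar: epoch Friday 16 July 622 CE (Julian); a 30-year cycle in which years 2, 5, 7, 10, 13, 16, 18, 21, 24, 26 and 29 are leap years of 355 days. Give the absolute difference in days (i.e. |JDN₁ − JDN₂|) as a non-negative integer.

First date → JDN 2372980; second date → JDN 2380335.
The interval is |2372980 − 2380335| = 7355 days.

7355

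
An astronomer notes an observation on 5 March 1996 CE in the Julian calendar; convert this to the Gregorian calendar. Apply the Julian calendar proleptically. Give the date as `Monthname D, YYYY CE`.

March 18, 1996 CE

The Julian–Gregorian offset here is 13 days (Julian trailing).
5 March 1996 Julian + 13 days → 18 March 1996 Gregorian.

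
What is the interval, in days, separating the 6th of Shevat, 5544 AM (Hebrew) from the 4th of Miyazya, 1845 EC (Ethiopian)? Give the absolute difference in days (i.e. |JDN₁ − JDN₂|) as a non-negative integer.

JDN of the first date = 2372681.
JDN of the second date = 2397955.
|2397955 − 2372681| = 25274.

25274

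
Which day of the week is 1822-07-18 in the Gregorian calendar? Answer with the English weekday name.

Thursday

2386730 ≡ 3 (mod 7); counting from Monday = 0 gives Thursday.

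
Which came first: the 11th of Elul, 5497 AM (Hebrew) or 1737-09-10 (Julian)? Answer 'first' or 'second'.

first

First date → JDN 2355736; second date → JDN 2355750.
JDN 2355736 < JDN 2355750, so the first date is earlier.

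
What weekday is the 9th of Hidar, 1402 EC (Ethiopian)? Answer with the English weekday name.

Tuesday

Equivalently 14 November 1409 Gregorian, JDN 2236004.
JDN 2236004 mod 7 = 1, and JDN 0 was a Monday, so this is a Tuesday.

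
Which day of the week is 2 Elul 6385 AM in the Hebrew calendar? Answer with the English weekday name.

In the Gregorian calendar this is 27 August 2625 (JDN 2680060).
JDN 2680060 mod 7 = 5, and JDN 0 was a Monday, so this is a Saturday.

Saturday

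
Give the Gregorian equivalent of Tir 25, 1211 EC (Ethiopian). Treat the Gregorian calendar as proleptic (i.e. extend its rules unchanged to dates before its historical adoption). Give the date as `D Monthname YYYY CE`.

Julian Day Number of the source date = 2166317.
Converting JDN 2166317 to the Gregorian calendar gives 27 January 1219 CE.

27 January 1219 CE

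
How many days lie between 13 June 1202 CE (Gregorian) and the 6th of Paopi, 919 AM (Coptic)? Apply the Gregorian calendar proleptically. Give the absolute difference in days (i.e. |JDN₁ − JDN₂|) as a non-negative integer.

First date → JDN 2160245; second date → JDN 2160364.
The interval is |2160245 − 2160364| = 119 days.

119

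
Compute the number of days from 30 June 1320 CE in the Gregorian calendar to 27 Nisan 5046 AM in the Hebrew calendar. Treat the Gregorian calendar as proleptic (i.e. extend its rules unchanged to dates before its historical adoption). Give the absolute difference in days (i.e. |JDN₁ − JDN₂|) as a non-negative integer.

First date → JDN 2203361; second date → JDN 2190882.
The interval is |2203361 − 2190882| = 12479 days.

12479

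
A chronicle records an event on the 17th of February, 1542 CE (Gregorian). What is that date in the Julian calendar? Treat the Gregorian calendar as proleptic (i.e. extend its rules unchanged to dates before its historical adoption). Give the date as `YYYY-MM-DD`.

1542-02-07

For dates in this range the Gregorian date is 10 days ahead of the Julian.
17 February 1542 Gregorian − 10 days → 7 February 1542 Julian.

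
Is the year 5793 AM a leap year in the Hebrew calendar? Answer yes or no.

yes

Hebrew year 5793 is year 17 of its 19-year Metonic cycle; leap years are at positions 3, 6, 8, 11, 14, 17, 19, so it is a leap year (13 months).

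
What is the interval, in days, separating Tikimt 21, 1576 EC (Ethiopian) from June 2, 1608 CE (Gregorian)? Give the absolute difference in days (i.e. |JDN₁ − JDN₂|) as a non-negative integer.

8983

JDN of the first date = 2299540.
JDN of the second date = 2308523.
|2308523 − 2299540| = 8983.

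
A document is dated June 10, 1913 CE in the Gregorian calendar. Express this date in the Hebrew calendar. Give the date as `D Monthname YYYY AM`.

Both dates share Julian Day Number 2419929; in the Hebrew calendar that is 5 Sivan 5673 AM.

5 Sivan 5673 AM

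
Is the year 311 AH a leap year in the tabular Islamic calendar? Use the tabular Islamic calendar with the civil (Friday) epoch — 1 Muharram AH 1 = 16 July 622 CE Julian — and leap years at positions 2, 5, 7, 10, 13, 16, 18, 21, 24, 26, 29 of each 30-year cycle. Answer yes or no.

Year 311 AH is year 11 of its 30-year cycle; leap positions are 2, 5, 7, 10, 13, 16, 18, 21, 24, 26, 29, so it is a common year (354 days).

no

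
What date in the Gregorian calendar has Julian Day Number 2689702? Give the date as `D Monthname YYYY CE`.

JDN 2451545 is 1 Jan 2000; 2689702 is +238157 days from there.

20 January 2652 CE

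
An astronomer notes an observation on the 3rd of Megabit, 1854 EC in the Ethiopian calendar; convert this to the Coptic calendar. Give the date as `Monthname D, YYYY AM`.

Paremhat 3, 1578 AM

The source date corresponds to 11 March 1862 in the Gregorian calendar (JDN 2401211).
That day falls on 3 Paremhat 1578 AM in the Coptic calendar.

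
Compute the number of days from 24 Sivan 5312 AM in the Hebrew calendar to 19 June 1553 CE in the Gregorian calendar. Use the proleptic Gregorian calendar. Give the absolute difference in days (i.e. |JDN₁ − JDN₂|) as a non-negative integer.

JDN of the first date = 2288093.
JDN of the second date = 2288451.
|2288451 − 2288093| = 358.

358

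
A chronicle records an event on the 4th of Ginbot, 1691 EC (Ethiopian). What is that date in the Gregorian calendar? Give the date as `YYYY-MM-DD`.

1699-05-09

Both dates share Julian Day Number 2341736; in the Gregorian calendar that is 9 May 1699 CE.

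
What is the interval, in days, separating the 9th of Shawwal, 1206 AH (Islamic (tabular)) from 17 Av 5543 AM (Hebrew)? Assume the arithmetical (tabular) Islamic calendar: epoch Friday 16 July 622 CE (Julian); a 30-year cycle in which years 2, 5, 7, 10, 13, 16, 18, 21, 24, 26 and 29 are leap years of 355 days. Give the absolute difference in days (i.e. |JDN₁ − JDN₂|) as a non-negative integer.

First date → JDN 2375726; second date → JDN 2372514.
The interval is |2375726 − 2372514| = 3212 days.

3212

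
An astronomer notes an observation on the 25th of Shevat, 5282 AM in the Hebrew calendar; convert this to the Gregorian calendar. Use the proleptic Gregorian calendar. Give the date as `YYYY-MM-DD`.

1522-02-02

Both dates share Julian Day Number 2276991; in the Gregorian calendar that is 2 February 1522 CE.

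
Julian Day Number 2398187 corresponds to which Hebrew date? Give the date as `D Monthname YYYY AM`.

28 Cheshvan 5614 AM

JDN 2398187 is 29 November 1853 in the Gregorian calendar.
In the Hebrew calendar that day is 28 Cheshvan 5614 AM.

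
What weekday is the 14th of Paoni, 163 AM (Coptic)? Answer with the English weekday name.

In the proleptic Gregorian calendar this is 9 June 447 (JDN 1884483).
Since JDN mod 7 = 6 (0 = Monday), the day is Sunday.

Sunday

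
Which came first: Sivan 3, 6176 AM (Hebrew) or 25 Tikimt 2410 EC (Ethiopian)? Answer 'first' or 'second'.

first

The two dates have Julian Day Numbers 2603635 and 2604162 respectively.
Since 2603635 < 2604162, the first date comes first.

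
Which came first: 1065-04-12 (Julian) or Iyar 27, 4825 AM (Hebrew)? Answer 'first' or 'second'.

The two dates have Julian Day Numbers 2110151 and 2110174 respectively.
Since 2110151 < 2110174, the first date comes first.

first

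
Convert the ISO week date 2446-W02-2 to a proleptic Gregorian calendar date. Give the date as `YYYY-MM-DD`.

ISO week 1 of 2446 is the week containing the first Thursday of 2446.
Week 2, day 2 (Tuesday) lands on 2446-01-09.

2446-01-09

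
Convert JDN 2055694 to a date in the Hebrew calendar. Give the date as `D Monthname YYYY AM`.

2 Nisan 4676 AM

JDN 2055694 is 13 March 916 in the proleptic Gregorian calendar.
In the Hebrew calendar that day is 2 Nisan 4676 AM.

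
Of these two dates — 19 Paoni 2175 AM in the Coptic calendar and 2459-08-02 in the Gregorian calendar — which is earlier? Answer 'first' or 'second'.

Converting both to JDN: 2619371 vs 2619405; the smaller is the first.

first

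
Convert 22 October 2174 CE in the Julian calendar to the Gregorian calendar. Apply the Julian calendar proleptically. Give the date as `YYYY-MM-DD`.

2174-11-05

At this point the Julian calendar is 14 days behind the Gregorian.
22 October 2174 Julian + 14 days → 5 November 2174 Gregorian.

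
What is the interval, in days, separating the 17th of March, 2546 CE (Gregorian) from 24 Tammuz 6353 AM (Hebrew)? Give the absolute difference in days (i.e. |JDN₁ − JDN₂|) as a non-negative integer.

17286

JDN of the first date = 2651043.
JDN of the second date = 2668329.
|2668329 − 2651043| = 17286.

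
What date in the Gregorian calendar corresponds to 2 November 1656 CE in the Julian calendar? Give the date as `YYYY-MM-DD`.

1656-11-12

For dates in this range the Gregorian date is 10 days ahead of the Julian.
2 November 1656 Julian + 10 days → 12 November 1656 Gregorian.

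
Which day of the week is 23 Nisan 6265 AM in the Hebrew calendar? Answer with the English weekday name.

Wednesday

Equivalently 29 April 2505 Gregorian, JDN 2636111.
JDN 2636111 mod 7 = 2, and JDN 0 was a Monday, so this is a Wednesday.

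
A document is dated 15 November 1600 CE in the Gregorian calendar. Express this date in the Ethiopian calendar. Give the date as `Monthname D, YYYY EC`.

Both dates share Julian Day Number 2305767; in the Ethiopian calendar that is 9 Hidar 1593 EC.

Hidar 9, 1593 EC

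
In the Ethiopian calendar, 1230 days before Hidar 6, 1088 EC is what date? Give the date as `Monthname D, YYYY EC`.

Sene 27, 1084 EC

Counting 1230 days back from JDN 2121313 reaches JDN 2120083, which is Sene 27, 1084 EC.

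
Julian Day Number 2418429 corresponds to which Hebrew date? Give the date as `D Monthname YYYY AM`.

11 Iyar 5669 AM

The Gregorian equivalent of JDN 2418429 is 2 May 1909.
In the Hebrew calendar that day is 11 Iyar 5669 AM.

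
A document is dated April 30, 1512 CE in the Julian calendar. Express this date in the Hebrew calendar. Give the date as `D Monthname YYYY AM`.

14 Iyar 5272 AM

Julian Day Number of the source date = 2273436.
Converting JDN 2273436 to the Hebrew calendar gives 14 Iyar 5272 AM.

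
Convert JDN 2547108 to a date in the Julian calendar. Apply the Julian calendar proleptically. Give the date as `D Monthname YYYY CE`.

8 August 2261 CE

The Gregorian equivalent of JDN 2547108 is 23 August 2261.
In the Julian calendar that day is 8 August 2261 CE.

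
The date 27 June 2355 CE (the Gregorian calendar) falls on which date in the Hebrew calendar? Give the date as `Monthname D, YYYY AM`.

Tammuz 16, 6115 AM

Both dates share Julian Day Number 2581383; in the Hebrew calendar that is 16 Tammuz 6115 AM.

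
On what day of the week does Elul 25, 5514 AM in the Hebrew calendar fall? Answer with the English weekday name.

Thursday

In the Gregorian calendar this is 12 September 1754 (JDN 2361950).
2361950 ≡ 3 (mod 7); counting from Monday = 0 gives Thursday.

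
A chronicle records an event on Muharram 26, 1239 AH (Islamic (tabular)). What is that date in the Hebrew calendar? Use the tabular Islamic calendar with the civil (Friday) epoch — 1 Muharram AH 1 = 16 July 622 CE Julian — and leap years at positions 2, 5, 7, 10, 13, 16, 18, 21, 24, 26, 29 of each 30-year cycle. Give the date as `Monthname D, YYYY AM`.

Both dates share Julian Day Number 2387171; in the Hebrew calendar that is 27 Tishrei 5584 AM.

Tishrei 27, 5584 AM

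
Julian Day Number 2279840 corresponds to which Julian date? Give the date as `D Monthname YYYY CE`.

11 November 1529 CE

JDN 2279840 is 21 November 1529 in the proleptic Gregorian calendar.
In the Julian calendar that day is 11 November 1529 CE.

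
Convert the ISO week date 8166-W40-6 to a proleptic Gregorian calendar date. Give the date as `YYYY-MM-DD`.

ISO week 1 of 8166 is the week containing the first Thursday of 8166.
Week 40, day 6 (Saturday) lands on 8166-10-04.

8166-10-04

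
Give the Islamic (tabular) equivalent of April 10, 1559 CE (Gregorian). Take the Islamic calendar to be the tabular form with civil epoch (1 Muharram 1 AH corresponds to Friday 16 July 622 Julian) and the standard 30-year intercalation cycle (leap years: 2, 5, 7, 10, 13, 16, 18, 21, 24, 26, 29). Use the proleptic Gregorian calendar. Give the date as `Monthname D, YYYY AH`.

Jumada al-Thani 21, 966 AH

Julian Day Number of the source date = 2290572.
Converting JDN 2290572 to the tabular Islamic calendar gives 21 Jumada al-Thani 966 AH.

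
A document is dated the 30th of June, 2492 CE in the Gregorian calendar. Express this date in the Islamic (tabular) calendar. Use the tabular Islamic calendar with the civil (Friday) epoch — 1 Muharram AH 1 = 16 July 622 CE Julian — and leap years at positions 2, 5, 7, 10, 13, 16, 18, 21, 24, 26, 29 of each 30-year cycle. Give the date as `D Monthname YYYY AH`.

4 Jumada al-Awwal 1928 AH

Both dates share Julian Day Number 2631426; in the tabular Islamic calendar that is 4 Jumada al-Awwal 1928 AH.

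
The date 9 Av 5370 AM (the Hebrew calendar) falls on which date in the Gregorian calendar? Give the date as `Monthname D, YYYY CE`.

July 29, 1610 CE

Both dates share Julian Day Number 2309310; in the Gregorian calendar that is 29 July 1610 CE.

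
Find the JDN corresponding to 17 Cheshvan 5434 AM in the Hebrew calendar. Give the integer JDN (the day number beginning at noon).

2332411

In the Gregorian calendar the same day is 27 October 1673.
JDN 2451545 is 1 January 2000 CE (Gregorian); the target day is −119134 days from there, so JDN = 2332411.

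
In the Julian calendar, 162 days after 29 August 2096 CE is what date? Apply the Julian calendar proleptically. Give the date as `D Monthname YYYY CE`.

7 February 2097 CE

JDN of 29 August 2096 CE = 2486863.
2486863 + 162 = 2487025.
JDN 2487025 in the Julian calendar is 7 February 2097 CE.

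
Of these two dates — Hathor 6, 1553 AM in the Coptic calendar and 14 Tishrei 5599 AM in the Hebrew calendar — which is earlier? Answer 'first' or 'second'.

First date → JDN 2391963; second date → JDN 2392651.
JDN 2391963 < JDN 2392651, so the first date is earlier.

first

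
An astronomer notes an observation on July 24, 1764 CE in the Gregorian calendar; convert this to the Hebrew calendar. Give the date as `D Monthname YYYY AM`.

Both dates share Julian Day Number 2365553; in the Hebrew calendar that is 24 Tammuz 5524 AM.

24 Tammuz 5524 AM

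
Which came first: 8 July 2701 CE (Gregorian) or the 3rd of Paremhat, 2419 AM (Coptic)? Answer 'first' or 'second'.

first

The two dates have Julian Day Numbers 2707768 and 2708386 respectively.
Since 2707768 < 2708386, the first date comes first.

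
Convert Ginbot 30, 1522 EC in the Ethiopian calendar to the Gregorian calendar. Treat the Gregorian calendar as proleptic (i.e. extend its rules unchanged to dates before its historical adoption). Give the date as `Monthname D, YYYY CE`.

Julian Day Number of the source date = 2280035.
Converting JDN 2280035 to the Gregorian calendar gives 4 June 1530 CE.

June 4, 1530 CE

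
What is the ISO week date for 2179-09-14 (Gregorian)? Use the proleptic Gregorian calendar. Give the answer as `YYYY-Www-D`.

The weekday is Tuesday (ISO weekday 2).
That Tuesday belongs to ISO week 37 of ISO year 2179.

2179-W37-2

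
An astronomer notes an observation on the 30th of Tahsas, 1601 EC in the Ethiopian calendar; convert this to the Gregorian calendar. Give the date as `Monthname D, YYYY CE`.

January 5, 1609 CE

Julian Day Number of the source date = 2308740.
Converting JDN 2308740 to the Gregorian calendar gives 5 January 1609 CE.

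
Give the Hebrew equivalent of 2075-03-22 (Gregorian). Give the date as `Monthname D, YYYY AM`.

Both dates share Julian Day Number 2479019; in the Hebrew calendar that is 6 Nisan 5835 AM.

Nisan 6, 5835 AM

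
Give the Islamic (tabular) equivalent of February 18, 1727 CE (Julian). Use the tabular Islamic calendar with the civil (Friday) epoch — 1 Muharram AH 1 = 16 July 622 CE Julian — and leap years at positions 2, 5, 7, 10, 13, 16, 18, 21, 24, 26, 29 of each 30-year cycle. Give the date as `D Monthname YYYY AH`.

Julian Day Number of the source date = 2351893.
Converting JDN 2351893 to the tabular Islamic calendar gives 8 Rajab 1139 AH.

8 Rajab 1139 AH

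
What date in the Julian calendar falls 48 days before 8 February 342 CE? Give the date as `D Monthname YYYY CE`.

22 December 341 CE

Counting 48 days back from JDN 1846012 reaches JDN 1845964, which is 22 December 341 CE.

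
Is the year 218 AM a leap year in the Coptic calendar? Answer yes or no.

218 mod 4 = 2; in the Coptic calendar a year is leap when year mod 4 = 3, so it is a common year.

no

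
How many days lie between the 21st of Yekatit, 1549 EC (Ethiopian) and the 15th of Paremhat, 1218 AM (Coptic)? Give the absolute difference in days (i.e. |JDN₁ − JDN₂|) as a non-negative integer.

First date → JDN 2289798; second date → JDN 2269733.
The interval is |2289798 − 2269733| = 20065 days.

20065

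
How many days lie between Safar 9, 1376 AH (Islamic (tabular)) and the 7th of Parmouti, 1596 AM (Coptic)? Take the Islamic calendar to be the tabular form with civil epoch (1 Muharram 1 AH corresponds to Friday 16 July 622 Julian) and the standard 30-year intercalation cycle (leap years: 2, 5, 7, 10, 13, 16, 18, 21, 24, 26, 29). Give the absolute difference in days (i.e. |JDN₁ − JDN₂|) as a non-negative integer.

JDN of the first date = 2435732.
JDN of the second date = 2407820.
|2407820 − 2435732| = 27912.

27912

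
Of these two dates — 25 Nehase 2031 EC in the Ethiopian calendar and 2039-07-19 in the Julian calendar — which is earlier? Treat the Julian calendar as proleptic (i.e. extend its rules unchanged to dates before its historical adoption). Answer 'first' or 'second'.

second

First date → JDN 2466032; second date → JDN 2466002.
JDN 2466002 < JDN 2466032, so the second date is earlier.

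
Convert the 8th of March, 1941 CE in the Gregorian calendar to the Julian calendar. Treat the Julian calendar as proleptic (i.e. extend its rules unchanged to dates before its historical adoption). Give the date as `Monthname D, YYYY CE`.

February 23, 1941 CE

For dates in this range the Gregorian date is 13 days ahead of the Julian.
8 March 1941 Gregorian − 13 days → 23 February 1941 Julian.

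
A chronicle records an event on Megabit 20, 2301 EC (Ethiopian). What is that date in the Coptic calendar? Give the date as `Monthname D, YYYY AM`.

Paremhat 20, 2025 AM

Julian Day Number of the source date = 2564495.
Converting JDN 2564495 to the Coptic calendar gives 20 Paremhat 2025 AM.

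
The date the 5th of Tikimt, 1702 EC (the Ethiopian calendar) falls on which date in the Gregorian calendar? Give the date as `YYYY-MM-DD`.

Both dates share Julian Day Number 2345545; in the Gregorian calendar that is 13 October 1709 CE.

1709-10-13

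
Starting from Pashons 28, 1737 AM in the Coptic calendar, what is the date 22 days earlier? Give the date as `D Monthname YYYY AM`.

The starting date is JDN 2459371; 2459371 − 22 = 2459349.
JDN 2459349 corresponds to 6 Pashons 1737 AM.

6 Pashons 1737 AM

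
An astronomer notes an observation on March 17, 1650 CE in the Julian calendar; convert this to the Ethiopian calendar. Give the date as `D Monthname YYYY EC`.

The source date corresponds to 27 March 1650 in the Gregorian calendar (JDN 2323796).
That day falls on 21 Megabit 1642 EC in the Ethiopian calendar.

21 Megabit 1642 EC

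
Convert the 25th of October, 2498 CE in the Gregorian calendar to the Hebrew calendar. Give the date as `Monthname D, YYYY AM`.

Cheshvan 10, 6259 AM

Both dates share Julian Day Number 2633734; in the Hebrew calendar that is 10 Cheshvan 6259 AM.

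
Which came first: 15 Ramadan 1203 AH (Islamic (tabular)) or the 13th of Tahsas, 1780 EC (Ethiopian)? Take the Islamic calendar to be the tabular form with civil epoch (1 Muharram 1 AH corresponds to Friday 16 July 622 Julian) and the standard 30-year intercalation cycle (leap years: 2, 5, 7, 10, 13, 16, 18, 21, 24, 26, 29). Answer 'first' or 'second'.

First date → JDN 2374639; second date → JDN 2374103.
JDN 2374103 < JDN 2374639, so the second date is earlier.

second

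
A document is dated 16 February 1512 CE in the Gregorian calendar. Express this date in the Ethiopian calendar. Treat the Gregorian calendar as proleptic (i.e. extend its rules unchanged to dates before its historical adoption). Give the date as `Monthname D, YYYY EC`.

Julian Day Number of the source date = 2273352.
Converting JDN 2273352 to the Ethiopian calendar gives 11 Yekatit 1504 EC.

Yekatit 11, 1504 EC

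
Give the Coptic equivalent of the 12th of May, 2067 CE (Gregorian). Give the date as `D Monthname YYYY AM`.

Both dates share Julian Day Number 2476148; in the Coptic calendar that is 4 Pashons 1783 AM.

4 Pashons 1783 AM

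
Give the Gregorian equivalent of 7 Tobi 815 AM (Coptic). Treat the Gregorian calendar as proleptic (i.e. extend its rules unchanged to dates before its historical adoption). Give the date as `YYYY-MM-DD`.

1099-01-08

Julian Day Number of the source date = 2122469.
Converting JDN 2122469 to the Gregorian calendar gives 8 January 1099 CE.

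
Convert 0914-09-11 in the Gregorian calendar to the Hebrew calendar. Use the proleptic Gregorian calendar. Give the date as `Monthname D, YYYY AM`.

Elul 12, 4674 AM

Julian Day Number of the source date = 2055145.
Converting JDN 2055145 to the Hebrew calendar gives 12 Elul 4674 AM.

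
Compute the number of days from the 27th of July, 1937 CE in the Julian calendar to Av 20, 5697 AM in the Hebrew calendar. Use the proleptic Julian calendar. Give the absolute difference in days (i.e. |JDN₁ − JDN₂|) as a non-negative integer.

12

First date → JDN 2428755; second date → JDN 2428743.
The interval is |2428755 − 2428743| = 12 days.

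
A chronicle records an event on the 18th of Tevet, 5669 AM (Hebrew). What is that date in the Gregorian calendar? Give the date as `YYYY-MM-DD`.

Julian Day Number of the source date = 2418318.
Converting JDN 2418318 to the Gregorian calendar gives 11 January 1909 CE.

1909-01-11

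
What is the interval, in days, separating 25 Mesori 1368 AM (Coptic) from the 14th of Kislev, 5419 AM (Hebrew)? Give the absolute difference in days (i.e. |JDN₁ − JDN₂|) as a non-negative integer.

2295

First date → JDN 2324681; second date → JDN 2326976.
The interval is |2324681 − 2326976| = 2295 days.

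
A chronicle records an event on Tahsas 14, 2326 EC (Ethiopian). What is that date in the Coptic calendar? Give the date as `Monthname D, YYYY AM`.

Koiak 14, 2050 AM

Julian Day Number of the source date = 2573530.
Converting JDN 2573530 to the Coptic calendar gives 14 Koiak 2050 AM.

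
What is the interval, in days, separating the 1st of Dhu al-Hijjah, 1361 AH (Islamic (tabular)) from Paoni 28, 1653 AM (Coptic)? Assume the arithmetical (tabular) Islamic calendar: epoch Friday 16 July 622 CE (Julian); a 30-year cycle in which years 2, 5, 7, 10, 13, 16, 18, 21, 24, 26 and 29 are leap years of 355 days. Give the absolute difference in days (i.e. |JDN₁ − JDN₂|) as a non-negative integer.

JDN of the first date = 2430704.
JDN of the second date = 2428720.
|2428720 − 2430704| = 1984.

1984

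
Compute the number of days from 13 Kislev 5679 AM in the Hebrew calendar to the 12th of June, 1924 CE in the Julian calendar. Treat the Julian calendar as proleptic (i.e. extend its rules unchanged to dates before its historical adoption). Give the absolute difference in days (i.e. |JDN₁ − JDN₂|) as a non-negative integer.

First date → JDN 2421915; second date → JDN 2423962.
The interval is |2421915 − 2423962| = 2047 days.

2047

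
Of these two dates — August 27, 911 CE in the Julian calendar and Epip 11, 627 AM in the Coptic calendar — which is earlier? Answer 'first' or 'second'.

second

Converting both to JDN: 2054039 vs 2053986; the smaller is the second.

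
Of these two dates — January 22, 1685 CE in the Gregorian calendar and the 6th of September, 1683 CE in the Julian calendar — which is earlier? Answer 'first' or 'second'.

Converting both to JDN: 2336516 vs 2336022; the smaller is the second.

second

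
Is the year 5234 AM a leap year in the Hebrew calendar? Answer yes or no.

Hebrew year 5234 is year 9 of its 19-year Metonic cycle; leap years are at positions 3, 6, 8, 11, 14, 17, 19, so it is a common year (12 months).

no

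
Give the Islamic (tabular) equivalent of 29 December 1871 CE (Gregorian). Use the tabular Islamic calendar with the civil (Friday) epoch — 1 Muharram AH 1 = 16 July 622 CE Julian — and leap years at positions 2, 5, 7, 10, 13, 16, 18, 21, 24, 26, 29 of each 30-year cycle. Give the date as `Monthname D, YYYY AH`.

Shawwal 16, 1288 AH

Both dates share Julian Day Number 2404791; in the tabular Islamic calendar that is 16 Shawwal 1288 AH.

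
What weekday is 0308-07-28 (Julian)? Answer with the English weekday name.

Wednesday

Equivalently 29 July 308 Gregorian, JDN 1833764.
1833764 ≡ 2 (mod 7); counting from Monday = 0 gives Wednesday.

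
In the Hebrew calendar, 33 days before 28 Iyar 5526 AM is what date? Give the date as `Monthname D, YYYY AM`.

Nisan 25, 5526 AM

The starting date is JDN 2366205; 2366205 − 33 = 2366172.
JDN 2366172 corresponds to Nisan 25, 5526 AM.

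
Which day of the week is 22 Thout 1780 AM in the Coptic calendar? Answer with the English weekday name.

This is JDN 2474831 (3 October 2063 Gregorian).
JDN 2474831 mod 7 = 2, and JDN 0 was a Monday, so this is a Wednesday.

Wednesday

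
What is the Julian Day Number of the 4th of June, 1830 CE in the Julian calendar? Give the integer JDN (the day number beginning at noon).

2389620

Equivalently 16 June 1830 (Gregorian).
JDN 2400001 is 17 November 1858 CE (Gregorian), MJD 0; the target day is −10381 days from there, so JDN = 2389620.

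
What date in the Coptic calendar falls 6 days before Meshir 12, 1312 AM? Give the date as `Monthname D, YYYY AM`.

The starting date is JDN 2304034; 2304034 − 6 = 2304028.
JDN 2304028 corresponds to Meshir 6, 1312 AM.

Meshir 6, 1312 AM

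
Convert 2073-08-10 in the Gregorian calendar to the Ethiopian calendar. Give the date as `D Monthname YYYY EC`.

Both dates share Julian Day Number 2478430; in the Ethiopian calendar that is 4 Nehase 2065 EC.

4 Nehase 2065 EC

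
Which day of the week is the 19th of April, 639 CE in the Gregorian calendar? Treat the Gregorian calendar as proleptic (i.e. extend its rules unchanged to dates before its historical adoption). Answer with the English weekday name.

JDN 1954558 mod 7 = 4, and JDN 0 was a Monday, so this is a Friday.

Friday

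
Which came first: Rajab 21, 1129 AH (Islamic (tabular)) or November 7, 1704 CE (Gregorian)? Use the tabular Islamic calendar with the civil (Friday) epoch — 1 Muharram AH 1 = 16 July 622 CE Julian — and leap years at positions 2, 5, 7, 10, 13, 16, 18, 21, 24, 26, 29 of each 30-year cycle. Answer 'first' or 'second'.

The two dates have Julian Day Numbers 2348363 and 2343744 respectively.
Since 2343744 < 2348363, the second date comes first.

second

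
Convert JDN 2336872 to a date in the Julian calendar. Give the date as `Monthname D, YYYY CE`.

January 3, 1686 CE

JDN 2336872 is 13 January 1686 in the Gregorian calendar.
In the Julian calendar that day is January 3, 1686 CE.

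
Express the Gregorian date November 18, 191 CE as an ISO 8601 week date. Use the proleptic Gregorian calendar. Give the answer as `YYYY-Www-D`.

The weekday is Friday (ISO weekday 5).
That Friday belongs to ISO week 46 of ISO year 191.

0191-W46-5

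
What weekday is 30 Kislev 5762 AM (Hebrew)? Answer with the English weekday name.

Saturday

In the Gregorian calendar this is 15 December 2001 (JDN 2452259).
Since JDN mod 7 = 5 (0 = Monday), the day is Saturday.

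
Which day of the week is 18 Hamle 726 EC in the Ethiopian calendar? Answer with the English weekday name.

Monday

Equivalently 16 July 734 Gregorian, JDN 1989344.
JDN 1989344 mod 7 = 0, and JDN 0 was a Monday, so this is a Monday.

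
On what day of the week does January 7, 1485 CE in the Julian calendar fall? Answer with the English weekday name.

Friday

This is JDN 2263461 (16 January 1485 Gregorian).
Since JDN mod 7 = 4 (0 = Monday), the day is Friday.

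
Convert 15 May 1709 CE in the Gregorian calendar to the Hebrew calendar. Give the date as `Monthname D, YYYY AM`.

Sivan 6, 5469 AM

Both dates share Julian Day Number 2345394; in the Hebrew calendar that is 6 Sivan 5469 AM.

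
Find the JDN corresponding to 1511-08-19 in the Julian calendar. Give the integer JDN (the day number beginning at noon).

2273181

In the proleptic Gregorian calendar the same day is 29 August 1511.
JDN 2400001 is 17 November 1858 CE (Gregorian), MJD 0; the target day is −126820 days from there, so JDN = 2273181.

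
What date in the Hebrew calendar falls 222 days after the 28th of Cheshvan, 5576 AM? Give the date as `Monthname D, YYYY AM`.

Tammuz 14, 5576 AM

JDN of the 28th of Cheshvan, 5576 AM = 2384309.
2384309 + 222 = 2384531.
JDN 2384531 in the Hebrew calendar is Tammuz 14, 5576 AM.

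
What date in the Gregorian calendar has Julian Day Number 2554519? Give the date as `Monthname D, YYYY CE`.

December 7, 2281 CE

JDN 2451545 is 1 Jan 2000; 2554519 is +102974 days from there.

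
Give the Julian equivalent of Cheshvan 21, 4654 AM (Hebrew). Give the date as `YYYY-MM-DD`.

Both dates share Julian Day Number 2047534; in the Julian calendar that is 4 November 893 CE.

0893-11-04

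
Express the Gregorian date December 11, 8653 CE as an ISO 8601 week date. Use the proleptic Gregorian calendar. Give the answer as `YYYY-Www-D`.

8653-W49-7

The weekday is Sunday (ISO weekday 7).
That Sunday belongs to ISO week 49 of ISO year 8653.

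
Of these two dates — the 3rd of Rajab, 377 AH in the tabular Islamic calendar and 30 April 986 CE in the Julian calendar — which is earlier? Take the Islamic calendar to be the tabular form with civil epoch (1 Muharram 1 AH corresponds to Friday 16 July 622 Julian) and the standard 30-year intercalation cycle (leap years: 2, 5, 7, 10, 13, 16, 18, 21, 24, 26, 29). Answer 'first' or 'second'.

First date → JDN 2081861; second date → JDN 2081314.
JDN 2081314 < JDN 2081861, so the second date is earlier.

second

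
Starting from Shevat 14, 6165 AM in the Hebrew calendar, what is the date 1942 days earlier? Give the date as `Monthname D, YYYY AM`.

Tishrei 20, 6160 AM

JDN of Shevat 14, 6165 AM = 2599512.
2599512 − 1942 = 2597570.
JDN 2597570 in the Hebrew calendar is Tishrei 20, 6160 AM.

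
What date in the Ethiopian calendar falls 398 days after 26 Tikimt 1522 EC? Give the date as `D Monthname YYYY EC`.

29 Hidar 1523 EC

JDN of 26 Tikimt 1522 EC = 2279821.
2279821 + 398 = 2280219.
JDN 2280219 in the Ethiopian calendar is 29 Hidar 1523 EC.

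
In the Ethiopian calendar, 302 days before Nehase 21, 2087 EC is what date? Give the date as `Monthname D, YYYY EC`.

Tikimt 19, 2087 EC

Counting 302 days back from JDN 2486482 reaches JDN 2486180, which is Tikimt 19, 2087 EC.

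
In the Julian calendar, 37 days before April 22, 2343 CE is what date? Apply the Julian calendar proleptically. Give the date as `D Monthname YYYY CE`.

JDN of April 22, 2343 CE = 2576950.
2576950 − 37 = 2576913.
JDN 2576913 in the Julian calendar is 16 March 2343 CE.

16 March 2343 CE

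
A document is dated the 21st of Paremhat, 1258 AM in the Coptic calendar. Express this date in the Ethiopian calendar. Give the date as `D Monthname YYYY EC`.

Both dates share Julian Day Number 2284349; in the Ethiopian calendar that is 21 Megabit 1534 EC.

21 Megabit 1534 EC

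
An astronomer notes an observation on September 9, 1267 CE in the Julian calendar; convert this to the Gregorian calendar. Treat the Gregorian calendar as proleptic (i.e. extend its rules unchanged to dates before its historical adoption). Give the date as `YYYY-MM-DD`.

1267-09-16

At this point the Julian calendar is 7 days behind the Gregorian.
9 September 1267 Julian + 7 days → 16 September 1267 Gregorian.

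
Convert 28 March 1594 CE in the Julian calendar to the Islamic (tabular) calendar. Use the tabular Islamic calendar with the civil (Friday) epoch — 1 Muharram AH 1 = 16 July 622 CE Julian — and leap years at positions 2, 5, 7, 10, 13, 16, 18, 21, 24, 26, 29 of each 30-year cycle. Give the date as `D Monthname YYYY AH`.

Both dates share Julian Day Number 2303353; in the tabular Islamic calendar that is 16 Rajab 1002 AH.

16 Rajab 1002 AH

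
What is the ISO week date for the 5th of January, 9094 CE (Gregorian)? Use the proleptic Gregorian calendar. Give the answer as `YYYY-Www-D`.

The weekday is Friday (ISO weekday 5).
That Friday belongs to ISO week 1 of ISO year 9094.

9094-W01-5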